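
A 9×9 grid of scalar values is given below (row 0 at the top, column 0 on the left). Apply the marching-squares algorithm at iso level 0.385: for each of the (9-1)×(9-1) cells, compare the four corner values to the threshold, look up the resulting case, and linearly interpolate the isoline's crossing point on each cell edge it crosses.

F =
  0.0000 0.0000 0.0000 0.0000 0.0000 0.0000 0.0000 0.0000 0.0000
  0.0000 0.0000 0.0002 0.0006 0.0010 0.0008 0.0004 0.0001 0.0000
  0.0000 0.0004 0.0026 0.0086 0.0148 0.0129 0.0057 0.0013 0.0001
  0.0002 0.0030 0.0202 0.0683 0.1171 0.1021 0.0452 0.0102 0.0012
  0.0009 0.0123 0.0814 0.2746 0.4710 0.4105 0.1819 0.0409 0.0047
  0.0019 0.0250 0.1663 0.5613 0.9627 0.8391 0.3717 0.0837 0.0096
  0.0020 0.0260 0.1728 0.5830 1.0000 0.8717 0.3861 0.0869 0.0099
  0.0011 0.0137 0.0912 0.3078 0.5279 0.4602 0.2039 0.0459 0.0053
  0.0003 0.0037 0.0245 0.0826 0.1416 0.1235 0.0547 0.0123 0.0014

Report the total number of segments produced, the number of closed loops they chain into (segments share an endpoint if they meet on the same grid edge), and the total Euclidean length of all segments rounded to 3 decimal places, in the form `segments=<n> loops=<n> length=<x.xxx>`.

segments=16 loops=1 length=11.083

cell (3,3): code 0100 → (3.757,4.000)–(4.000,3.562)
cell (3,4): code 1100 → (3.917,5.000)–(3.757,4.000)
cell (3,5): code 1000 → (4.000,5.112)–(3.917,5.000)
cell (4,2): code 0100 → (4.385,3.000)–(5.000,2.554)
cell (4,3): code 1110 → (4.000,3.562)–(4.385,3.000)
cell (4,5): code 1001 → (5.000,5.972)–(4.000,5.112)
cell (5,2): code 0110 → (5.000,2.554)–(6.000,2.517)
cell (5,5): code 1101 → (5.924,6.000)–(5.000,5.972)
cell (5,6): code 1000 → (6.000,6.004)–(5.924,6.000)
cell (6,2): code 0010 → (6.000,2.517)–(6.719,3.000)
cell (6,3): code 0111 → (6.719,3.000)–(7.000,3.351)
cell (6,5): code 1011 → (7.000,5.293)–(6.006,6.000)
cell (6,6): code 0001 → (6.006,6.000)–(6.000,6.004)
cell (7,3): code 0010 → (7.000,3.351)–(7.370,4.000)
cell (7,4): code 0011 → (7.370,4.000)–(7.223,5.000)
cell (7,5): code 0001 → (7.223,5.000)–(7.000,5.293)
total: 16 segments, chained into 1 closed loop(s), length Σ = 11.082517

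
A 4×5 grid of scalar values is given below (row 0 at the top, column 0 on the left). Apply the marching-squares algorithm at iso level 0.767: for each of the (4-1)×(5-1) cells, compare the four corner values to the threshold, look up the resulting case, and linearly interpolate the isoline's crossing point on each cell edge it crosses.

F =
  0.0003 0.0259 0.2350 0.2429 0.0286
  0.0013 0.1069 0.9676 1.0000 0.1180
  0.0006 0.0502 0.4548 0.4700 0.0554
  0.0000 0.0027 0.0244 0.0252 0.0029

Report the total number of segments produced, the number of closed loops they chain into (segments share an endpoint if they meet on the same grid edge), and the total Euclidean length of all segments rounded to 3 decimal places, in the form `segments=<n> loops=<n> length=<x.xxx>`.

cell (0,1): code 0100 → (0.726,2.000)–(1.000,1.767)
cell (0,2): code 1100 → (0.692,3.000)–(0.726,2.000)
cell (0,3): code 1000 → (1.000,3.264)–(0.692,3.000)
cell (1,1): code 0010 → (1.000,1.767)–(1.391,2.000)
cell (1,2): code 0011 → (1.391,2.000)–(1.440,3.000)
cell (1,3): code 0001 → (1.440,3.000)–(1.000,3.264)
total: 6 segments, chained into 1 closed loop(s), length Σ = 3.735153

segments=6 loops=1 length=3.735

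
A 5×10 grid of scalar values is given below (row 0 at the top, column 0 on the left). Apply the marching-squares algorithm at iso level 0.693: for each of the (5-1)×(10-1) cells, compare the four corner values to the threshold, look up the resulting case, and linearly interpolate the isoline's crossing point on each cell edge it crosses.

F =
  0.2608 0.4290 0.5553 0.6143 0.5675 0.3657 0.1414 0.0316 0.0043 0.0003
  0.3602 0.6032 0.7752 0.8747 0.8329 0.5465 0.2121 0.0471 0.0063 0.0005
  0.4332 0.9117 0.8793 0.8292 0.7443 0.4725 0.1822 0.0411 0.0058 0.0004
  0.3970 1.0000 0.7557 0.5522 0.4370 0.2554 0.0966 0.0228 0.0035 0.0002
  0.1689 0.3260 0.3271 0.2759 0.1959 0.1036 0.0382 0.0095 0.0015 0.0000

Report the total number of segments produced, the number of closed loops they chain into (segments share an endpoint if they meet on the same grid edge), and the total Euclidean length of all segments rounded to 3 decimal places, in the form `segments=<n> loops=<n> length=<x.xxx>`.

cell (0,1): code 0100 → (0.626,2.000)–(1.000,1.522)
cell (0,2): code 1100 → (0.302,3.000)–(0.626,2.000)
cell (0,3): code 1100 → (0.473,4.000)–(0.302,3.000)
cell (0,4): code 1000 → (1.000,4.488)–(0.473,4.000)
cell (1,0): code 0100 → (1.291,1.000)–(2.000,0.543)
cell (1,1): code 1110 → (1.000,1.522)–(1.291,1.000)
cell (1,4): code 1001 → (2.000,4.189)–(1.000,4.488)
cell (2,0): code 0110 → (2.000,0.543)–(3.000,0.491)
cell (2,2): code 1011 → (3.000,2.308)–(2.492,3.000)
cell (2,3): code 0011 → (2.492,3.000)–(2.167,4.000)
cell (2,4): code 0001 → (2.167,4.000)–(2.000,4.189)
cell (3,0): code 0010 → (3.000,0.491)–(3.455,1.000)
cell (3,1): code 0011 → (3.455,1.000)–(3.146,2.000)
cell (3,2): code 0001 → (3.146,2.000)–(3.000,2.308)
total: 14 segments, chained into 1 closed loop(s), length Σ = 11.110411

segments=14 loops=1 length=11.110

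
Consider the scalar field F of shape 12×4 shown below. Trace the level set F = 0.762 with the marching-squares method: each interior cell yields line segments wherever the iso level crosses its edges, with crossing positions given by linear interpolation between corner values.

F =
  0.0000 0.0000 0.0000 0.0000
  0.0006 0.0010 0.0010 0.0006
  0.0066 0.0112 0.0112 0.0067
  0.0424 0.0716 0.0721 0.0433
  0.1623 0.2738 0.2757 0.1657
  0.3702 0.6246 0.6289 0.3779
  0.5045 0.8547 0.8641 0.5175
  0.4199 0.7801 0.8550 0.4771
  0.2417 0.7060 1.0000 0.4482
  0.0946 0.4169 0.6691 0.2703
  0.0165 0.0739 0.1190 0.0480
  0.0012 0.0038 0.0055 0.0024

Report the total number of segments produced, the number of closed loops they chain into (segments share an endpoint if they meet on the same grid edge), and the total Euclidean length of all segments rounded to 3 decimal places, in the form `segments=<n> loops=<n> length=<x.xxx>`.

cell (5,0): code 0100 → (5.597,1.000)–(6.000,0.735)
cell (5,1): code 1100 → (5.566,2.000)–(5.597,1.000)
cell (5,2): code 1000 → (6.000,2.295)–(5.566,2.000)
cell (6,0): code 0110 → (6.000,0.735)–(7.000,0.950)
cell (6,2): code 1001 → (7.000,2.246)–(6.000,2.295)
cell (7,0): code 0010 → (7.000,0.950)–(7.244,1.000)
cell (7,1): code 0111 → (7.244,1.000)–(8.000,1.190)
cell (7,2): code 1001 → (8.000,2.431)–(7.000,2.246)
cell (8,1): code 0010 → (8.000,1.190)–(8.719,2.000)
cell (8,2): code 0001 → (8.719,2.000)–(8.000,2.431)
total: 10 segments, chained into 1 closed loop(s), length Σ = 7.998370

segments=10 loops=1 length=7.998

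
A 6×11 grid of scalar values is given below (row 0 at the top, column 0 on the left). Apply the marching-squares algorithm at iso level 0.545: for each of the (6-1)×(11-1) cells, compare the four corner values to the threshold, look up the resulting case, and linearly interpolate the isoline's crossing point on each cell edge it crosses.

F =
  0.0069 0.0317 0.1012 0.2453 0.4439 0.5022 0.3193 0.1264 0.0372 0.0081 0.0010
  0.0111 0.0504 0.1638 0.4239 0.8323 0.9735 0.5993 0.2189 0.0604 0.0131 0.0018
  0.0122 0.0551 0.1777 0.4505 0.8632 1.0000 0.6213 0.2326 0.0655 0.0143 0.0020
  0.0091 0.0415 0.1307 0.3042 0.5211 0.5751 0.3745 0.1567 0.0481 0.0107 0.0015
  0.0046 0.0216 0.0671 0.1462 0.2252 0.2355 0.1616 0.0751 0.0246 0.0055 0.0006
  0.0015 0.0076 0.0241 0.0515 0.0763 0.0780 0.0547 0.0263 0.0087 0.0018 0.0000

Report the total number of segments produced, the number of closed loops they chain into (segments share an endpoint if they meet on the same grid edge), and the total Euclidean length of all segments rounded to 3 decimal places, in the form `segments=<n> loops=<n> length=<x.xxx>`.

segments=12 loops=1 length=9.365

cell (0,3): code 0100 → (0.260,4.000)–(1.000,3.297)
cell (0,4): code 1100 → (0.091,5.000)–(0.260,4.000)
cell (0,5): code 1100 → (0.806,6.000)–(0.091,5.000)
cell (0,6): code 1000 → (1.000,6.143)–(0.806,6.000)
cell (1,3): code 0110 → (1.000,3.297)–(2.000,3.229)
cell (1,6): code 1001 → (2.000,6.196)–(1.000,6.143)
cell (2,3): code 0010 → (2.000,3.229)–(2.930,4.000)
cell (2,4): code 0111 → (2.930,4.000)–(3.000,4.443)
cell (2,5): code 1011 → (3.000,5.150)–(2.309,6.000)
cell (2,6): code 0001 → (2.309,6.000)–(2.000,6.196)
cell (3,4): code 0010 → (3.000,4.443)–(3.089,5.000)
cell (3,5): code 0001 → (3.089,5.000)–(3.000,5.150)
total: 12 segments, chained into 1 closed loop(s), length Σ = 9.365458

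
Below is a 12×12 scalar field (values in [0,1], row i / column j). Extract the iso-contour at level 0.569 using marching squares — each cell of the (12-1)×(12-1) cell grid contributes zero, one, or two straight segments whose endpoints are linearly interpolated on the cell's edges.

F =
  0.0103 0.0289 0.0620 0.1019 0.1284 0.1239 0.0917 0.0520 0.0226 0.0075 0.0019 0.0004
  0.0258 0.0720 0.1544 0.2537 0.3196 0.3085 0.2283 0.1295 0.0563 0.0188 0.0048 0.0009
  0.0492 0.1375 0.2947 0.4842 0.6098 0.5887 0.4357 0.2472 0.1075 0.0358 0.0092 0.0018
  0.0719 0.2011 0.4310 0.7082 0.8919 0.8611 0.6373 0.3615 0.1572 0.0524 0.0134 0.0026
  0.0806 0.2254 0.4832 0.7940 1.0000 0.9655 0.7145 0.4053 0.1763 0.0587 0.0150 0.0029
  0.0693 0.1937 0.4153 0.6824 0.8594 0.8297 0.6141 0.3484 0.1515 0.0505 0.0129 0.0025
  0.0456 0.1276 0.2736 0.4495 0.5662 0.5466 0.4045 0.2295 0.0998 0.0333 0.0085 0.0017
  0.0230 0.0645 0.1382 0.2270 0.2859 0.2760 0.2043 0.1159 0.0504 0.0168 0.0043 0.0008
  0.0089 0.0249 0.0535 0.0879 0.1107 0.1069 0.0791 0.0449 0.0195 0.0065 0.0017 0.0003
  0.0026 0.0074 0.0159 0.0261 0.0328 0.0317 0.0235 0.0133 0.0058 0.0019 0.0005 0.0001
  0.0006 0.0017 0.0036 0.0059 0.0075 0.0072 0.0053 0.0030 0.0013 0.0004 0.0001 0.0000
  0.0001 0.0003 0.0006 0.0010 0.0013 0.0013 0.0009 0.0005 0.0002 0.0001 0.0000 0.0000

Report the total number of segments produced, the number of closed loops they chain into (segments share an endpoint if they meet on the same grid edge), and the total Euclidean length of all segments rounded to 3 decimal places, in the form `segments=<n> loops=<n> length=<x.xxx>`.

segments=16 loops=1 length=12.993

cell (1,3): code 0100 → (1.859,4.000)–(2.000,3.675)
cell (1,4): code 1100 → (1.930,5.000)–(1.859,4.000)
cell (1,5): code 1000 → (2.000,5.129)–(1.930,5.000)
cell (2,2): code 0100 → (2.379,3.000)–(3.000,2.498)
cell (2,3): code 1110 → (2.000,3.675)–(2.379,3.000)
cell (2,5): code 1101 → (2.661,6.000)–(2.000,5.129)
cell (2,6): code 1000 → (3.000,6.248)–(2.661,6.000)
cell (3,2): code 0110 → (3.000,2.498)–(4.000,2.276)
cell (3,6): code 1001 → (4.000,6.471)–(3.000,6.248)
cell (4,2): code 0110 → (4.000,2.276)–(5.000,2.575)
cell (4,6): code 1001 → (5.000,6.170)–(4.000,6.471)
cell (5,2): code 0010 → (5.000,2.575)–(5.487,3.000)
cell (5,3): code 0011 → (5.487,3.000)–(5.990,4.000)
cell (5,4): code 0011 → (5.990,4.000)–(5.921,5.000)
cell (5,5): code 0011 → (5.921,5.000)–(5.215,6.000)
cell (5,6): code 0001 → (5.215,6.000)–(5.000,6.170)
total: 16 segments, chained into 1 closed loop(s), length Σ = 12.992546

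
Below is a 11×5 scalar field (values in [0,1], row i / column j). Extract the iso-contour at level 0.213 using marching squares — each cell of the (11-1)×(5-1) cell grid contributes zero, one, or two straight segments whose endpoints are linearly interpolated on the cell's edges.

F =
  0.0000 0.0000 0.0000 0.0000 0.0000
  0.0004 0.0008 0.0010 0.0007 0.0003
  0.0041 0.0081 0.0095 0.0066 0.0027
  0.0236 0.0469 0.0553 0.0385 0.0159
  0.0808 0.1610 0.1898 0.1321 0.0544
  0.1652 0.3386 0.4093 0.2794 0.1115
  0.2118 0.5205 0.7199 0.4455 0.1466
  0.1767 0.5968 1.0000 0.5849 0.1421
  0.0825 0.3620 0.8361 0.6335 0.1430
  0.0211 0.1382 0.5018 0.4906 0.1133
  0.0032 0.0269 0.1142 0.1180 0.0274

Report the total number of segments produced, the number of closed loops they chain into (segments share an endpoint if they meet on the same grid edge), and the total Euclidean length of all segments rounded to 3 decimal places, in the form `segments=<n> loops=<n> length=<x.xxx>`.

segments=16 loops=1 length=15.294

cell (4,0): code 0100 → (4.293,1.000)–(5.000,0.276)
cell (4,1): code 1100 → (4.106,2.000)–(4.293,1.000)
cell (4,2): code 1100 → (4.549,3.000)–(4.106,2.000)
cell (4,3): code 1000 → (5.000,3.395)–(4.549,3.000)
cell (5,0): code 0110 → (5.000,0.276)–(6.000,0.004)
cell (5,3): code 1001 → (6.000,3.778)–(5.000,3.395)
cell (6,0): code 0110 → (6.000,0.004)–(7.000,0.086)
cell (6,3): code 1001 → (7.000,3.840)–(6.000,3.778)
cell (7,0): code 0110 → (7.000,0.086)–(8.000,0.467)
cell (7,3): code 1001 → (8.000,3.857)–(7.000,3.840)
cell (8,0): code 0010 → (8.000,0.467)–(8.666,1.000)
cell (8,1): code 0111 → (8.666,1.000)–(9.000,1.206)
cell (8,3): code 1001 → (9.000,3.736)–(8.000,3.857)
cell (9,1): code 0010 → (9.000,1.206)–(9.745,2.000)
cell (9,2): code 0011 → (9.745,2.000)–(9.745,3.000)
cell (9,3): code 0001 → (9.745,3.000)–(9.000,3.736)
total: 16 segments, chained into 1 closed loop(s), length Σ = 15.294477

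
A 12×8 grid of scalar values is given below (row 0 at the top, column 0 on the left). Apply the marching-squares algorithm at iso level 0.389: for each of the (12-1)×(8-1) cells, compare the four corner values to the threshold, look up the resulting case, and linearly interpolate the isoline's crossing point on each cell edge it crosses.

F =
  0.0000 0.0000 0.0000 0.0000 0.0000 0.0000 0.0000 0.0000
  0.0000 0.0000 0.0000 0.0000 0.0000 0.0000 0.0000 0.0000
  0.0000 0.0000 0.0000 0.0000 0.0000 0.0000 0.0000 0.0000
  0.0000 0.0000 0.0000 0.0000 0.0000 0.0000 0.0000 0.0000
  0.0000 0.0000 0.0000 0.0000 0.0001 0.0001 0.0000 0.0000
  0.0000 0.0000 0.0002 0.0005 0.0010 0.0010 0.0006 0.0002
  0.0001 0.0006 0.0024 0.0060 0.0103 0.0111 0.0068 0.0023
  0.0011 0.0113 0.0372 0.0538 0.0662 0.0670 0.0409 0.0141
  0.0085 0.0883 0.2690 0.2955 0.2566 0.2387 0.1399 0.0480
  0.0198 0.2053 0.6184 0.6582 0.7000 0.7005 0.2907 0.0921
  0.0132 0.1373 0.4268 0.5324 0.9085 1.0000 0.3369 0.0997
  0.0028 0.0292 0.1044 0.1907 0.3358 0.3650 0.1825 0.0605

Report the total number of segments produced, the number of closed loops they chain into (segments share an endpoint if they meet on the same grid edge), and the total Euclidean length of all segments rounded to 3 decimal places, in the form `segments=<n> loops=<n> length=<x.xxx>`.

segments=12 loops=1 length=11.647

cell (8,1): code 0100 → (8.343,2.000)–(9.000,1.445)
cell (8,2): code 1100 → (8.258,3.000)–(8.343,2.000)
cell (8,3): code 1100 → (8.299,4.000)–(8.258,3.000)
cell (8,4): code 1100 → (8.325,5.000)–(8.299,4.000)
cell (8,5): code 1000 → (9.000,5.760)–(8.325,5.000)
cell (9,1): code 0110 → (9.000,1.445)–(10.000,1.869)
cell (9,5): code 1001 → (10.000,5.921)–(9.000,5.760)
cell (10,1): code 0010 → (10.000,1.869)–(10.117,2.000)
cell (10,2): code 0011 → (10.117,2.000)–(10.420,3.000)
cell (10,3): code 0011 → (10.420,3.000)–(10.907,4.000)
cell (10,4): code 0011 → (10.907,4.000)–(10.962,5.000)
cell (10,5): code 0001 → (10.962,5.000)–(10.000,5.921)
total: 12 segments, chained into 1 closed loop(s), length Σ = 11.646861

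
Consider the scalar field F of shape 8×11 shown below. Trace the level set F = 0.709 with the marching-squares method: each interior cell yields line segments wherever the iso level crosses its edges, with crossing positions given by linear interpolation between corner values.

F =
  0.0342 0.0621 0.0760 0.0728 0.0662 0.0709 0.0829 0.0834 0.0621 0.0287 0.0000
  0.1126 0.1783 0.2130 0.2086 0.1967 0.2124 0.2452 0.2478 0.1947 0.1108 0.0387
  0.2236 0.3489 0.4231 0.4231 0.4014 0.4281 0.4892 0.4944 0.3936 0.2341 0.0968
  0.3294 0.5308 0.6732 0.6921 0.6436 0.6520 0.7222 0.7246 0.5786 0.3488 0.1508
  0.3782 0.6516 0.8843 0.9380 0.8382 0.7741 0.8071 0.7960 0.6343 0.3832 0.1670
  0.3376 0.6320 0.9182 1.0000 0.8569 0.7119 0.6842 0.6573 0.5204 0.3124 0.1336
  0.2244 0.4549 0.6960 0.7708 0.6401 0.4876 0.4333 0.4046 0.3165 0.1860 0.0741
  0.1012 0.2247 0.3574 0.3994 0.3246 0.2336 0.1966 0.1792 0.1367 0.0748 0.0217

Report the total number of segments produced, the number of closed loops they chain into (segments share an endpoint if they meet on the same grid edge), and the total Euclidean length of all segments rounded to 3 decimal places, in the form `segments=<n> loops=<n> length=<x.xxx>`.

segments=20 loops=1 length=15.921

cell (2,5): code 0100 → (2.943,6.000)–(3.000,5.812)
cell (2,6): code 1100 → (2.932,7.000)–(2.943,6.000)
cell (2,7): code 1000 → (3.000,7.107)–(2.932,7.000)
cell (3,1): code 0100 → (3.170,2.000)–(4.000,1.247)
cell (3,2): code 1100 → (3.069,3.000)–(3.170,2.000)
cell (3,3): code 1100 → (3.336,4.000)–(3.069,3.000)
cell (3,4): code 1100 → (3.467,5.000)–(3.336,4.000)
cell (3,5): code 1110 → (3.000,5.812)–(3.467,5.000)
cell (3,7): code 1001 → (4.000,7.538)–(3.000,7.107)
cell (4,1): code 0110 → (4.000,1.247)–(5.000,1.269)
cell (4,5): code 1011 → (5.000,5.105)–(4.798,6.000)
cell (4,6): code 0011 → (4.798,6.000)–(4.627,7.000)
cell (4,7): code 0001 → (4.627,7.000)–(4.000,7.538)
cell (5,1): code 0010 → (5.000,1.269)–(5.941,2.000)
cell (5,2): code 0111 → (5.941,2.000)–(6.000,2.174)
cell (5,3): code 1011 → (6.000,3.473)–(5.682,4.000)
cell (5,4): code 0011 → (5.682,4.000)–(5.013,5.000)
cell (5,5): code 0001 → (5.013,5.000)–(5.000,5.105)
cell (6,2): code 0010 → (6.000,2.174)–(6.166,3.000)
cell (6,3): code 0001 → (6.166,3.000)–(6.000,3.473)
total: 20 segments, chained into 1 closed loop(s), length Σ = 15.921098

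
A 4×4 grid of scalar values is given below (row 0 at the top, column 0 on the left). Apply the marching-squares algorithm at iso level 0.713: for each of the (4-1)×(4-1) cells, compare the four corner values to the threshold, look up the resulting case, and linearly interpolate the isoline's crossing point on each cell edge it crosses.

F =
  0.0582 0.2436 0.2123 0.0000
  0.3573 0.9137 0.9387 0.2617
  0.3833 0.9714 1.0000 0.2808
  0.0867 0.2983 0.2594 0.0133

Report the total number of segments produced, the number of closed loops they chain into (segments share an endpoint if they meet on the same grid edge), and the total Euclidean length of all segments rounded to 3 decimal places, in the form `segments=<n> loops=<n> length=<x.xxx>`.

segments=8 loops=1 length=6.070

cell (0,0): code 0100 → (0.700,1.000)–(1.000,0.639)
cell (0,1): code 1100 → (0.689,2.000)–(0.700,1.000)
cell (0,2): code 1000 → (1.000,2.333)–(0.689,2.000)
cell (1,0): code 0110 → (1.000,0.639)–(2.000,0.561)
cell (1,2): code 1001 → (2.000,2.399)–(1.000,2.333)
cell (2,0): code 0010 → (2.000,0.561)–(2.384,1.000)
cell (2,1): code 0011 → (2.384,1.000)–(2.388,2.000)
cell (2,2): code 0001 → (2.388,2.000)–(2.000,2.399)
total: 8 segments, chained into 1 closed loop(s), length Σ = 6.069604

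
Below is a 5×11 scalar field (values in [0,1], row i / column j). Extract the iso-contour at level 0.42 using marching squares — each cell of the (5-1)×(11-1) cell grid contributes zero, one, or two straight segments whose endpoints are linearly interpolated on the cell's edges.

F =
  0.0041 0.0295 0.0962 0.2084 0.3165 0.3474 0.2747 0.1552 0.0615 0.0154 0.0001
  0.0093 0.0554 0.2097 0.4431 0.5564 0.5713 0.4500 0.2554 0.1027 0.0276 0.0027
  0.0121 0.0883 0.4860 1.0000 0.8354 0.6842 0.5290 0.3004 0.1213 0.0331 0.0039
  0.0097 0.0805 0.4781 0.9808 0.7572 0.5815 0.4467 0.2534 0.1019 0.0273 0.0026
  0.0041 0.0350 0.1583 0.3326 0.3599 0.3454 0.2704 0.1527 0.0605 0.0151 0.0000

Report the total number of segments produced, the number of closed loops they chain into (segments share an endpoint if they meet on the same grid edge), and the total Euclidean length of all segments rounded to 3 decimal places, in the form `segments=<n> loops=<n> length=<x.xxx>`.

segments=16 loops=1 length=12.974

cell (0,2): code 0100 → (0.902,3.000)–(1.000,2.901)
cell (0,3): code 1100 → (0.431,4.000)–(0.902,3.000)
cell (0,4): code 1100 → (0.324,5.000)–(0.431,4.000)
cell (0,5): code 1100 → (0.829,6.000)–(0.324,5.000)
cell (0,6): code 1000 → (1.000,6.154)–(0.829,6.000)
cell (1,1): code 0100 → (1.761,2.000)–(2.000,1.834)
cell (1,2): code 1110 → (1.000,2.901)–(1.761,2.000)
cell (1,6): code 1001 → (2.000,6.477)–(1.000,6.154)
cell (2,1): code 0110 → (2.000,1.834)–(3.000,1.854)
cell (2,6): code 1001 → (3.000,6.138)–(2.000,6.477)
cell (3,1): code 0010 → (3.000,1.854)–(3.182,2.000)
cell (3,2): code 0011 → (3.182,2.000)–(3.865,3.000)
cell (3,3): code 0011 → (3.865,3.000)–(3.849,4.000)
cell (3,4): code 0011 → (3.849,4.000)–(3.684,5.000)
cell (3,5): code 0011 → (3.684,5.000)–(3.151,6.000)
cell (3,6): code 0001 → (3.151,6.000)–(3.000,6.138)
total: 16 segments, chained into 1 closed loop(s), length Σ = 12.973827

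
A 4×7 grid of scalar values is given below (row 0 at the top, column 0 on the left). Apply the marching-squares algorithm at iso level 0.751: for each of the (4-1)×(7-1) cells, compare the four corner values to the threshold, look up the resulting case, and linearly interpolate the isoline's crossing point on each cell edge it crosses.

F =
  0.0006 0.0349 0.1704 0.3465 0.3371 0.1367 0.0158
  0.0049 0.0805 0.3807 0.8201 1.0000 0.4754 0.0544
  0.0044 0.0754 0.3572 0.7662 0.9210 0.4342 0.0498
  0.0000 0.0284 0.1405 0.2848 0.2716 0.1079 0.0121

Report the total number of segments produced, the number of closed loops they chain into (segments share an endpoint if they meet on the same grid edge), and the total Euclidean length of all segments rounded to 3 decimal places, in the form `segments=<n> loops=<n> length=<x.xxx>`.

cell (0,2): code 0100 → (0.854,3.000)–(1.000,2.843)
cell (0,3): code 1100 → (0.624,4.000)–(0.854,3.000)
cell (0,4): code 1000 → (1.000,4.475)–(0.624,4.000)
cell (1,2): code 0110 → (1.000,2.843)–(2.000,2.963)
cell (1,4): code 1001 → (2.000,4.349)–(1.000,4.475)
cell (2,2): code 0010 → (2.000,2.963)–(2.032,3.000)
cell (2,3): code 0011 → (2.032,3.000)–(2.262,4.000)
cell (2,4): code 0001 → (2.262,4.000)–(2.000,4.349)
total: 8 segments, chained into 1 closed loop(s), length Σ = 5.372246

segments=8 loops=1 length=5.372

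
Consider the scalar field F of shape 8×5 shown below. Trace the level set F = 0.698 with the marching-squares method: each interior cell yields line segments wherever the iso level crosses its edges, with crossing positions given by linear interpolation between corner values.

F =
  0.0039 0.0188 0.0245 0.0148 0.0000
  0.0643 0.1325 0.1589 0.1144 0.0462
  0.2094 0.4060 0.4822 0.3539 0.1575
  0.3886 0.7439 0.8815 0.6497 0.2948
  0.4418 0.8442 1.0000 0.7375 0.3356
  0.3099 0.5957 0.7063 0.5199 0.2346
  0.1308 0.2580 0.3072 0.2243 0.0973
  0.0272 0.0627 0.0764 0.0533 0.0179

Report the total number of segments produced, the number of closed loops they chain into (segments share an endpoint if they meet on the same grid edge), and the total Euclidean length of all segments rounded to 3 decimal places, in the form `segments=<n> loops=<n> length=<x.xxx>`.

cell (2,0): code 0100 → (2.864,1.000)–(3.000,0.871)
cell (2,1): code 1100 → (2.540,2.000)–(2.864,1.000)
cell (2,2): code 1000 → (3.000,2.792)–(2.540,2.000)
cell (3,0): code 0110 → (3.000,0.871)–(4.000,0.637)
cell (3,2): code 1101 → (3.550,3.000)–(3.000,2.792)
cell (3,3): code 1000 → (4.000,3.098)–(3.550,3.000)
cell (4,0): code 0010 → (4.000,0.637)–(4.588,1.000)
cell (4,1): code 0111 → (4.588,1.000)–(5.000,1.925)
cell (4,2): code 1011 → (5.000,2.045)–(4.182,3.000)
cell (4,3): code 0001 → (4.182,3.000)–(4.000,3.098)
cell (5,1): code 0010 → (5.000,1.925)–(5.021,2.000)
cell (5,2): code 0001 → (5.021,2.000)–(5.000,2.045)
total: 12 segments, chained into 1 closed loop(s), length Σ = 7.525147

segments=12 loops=1 length=7.525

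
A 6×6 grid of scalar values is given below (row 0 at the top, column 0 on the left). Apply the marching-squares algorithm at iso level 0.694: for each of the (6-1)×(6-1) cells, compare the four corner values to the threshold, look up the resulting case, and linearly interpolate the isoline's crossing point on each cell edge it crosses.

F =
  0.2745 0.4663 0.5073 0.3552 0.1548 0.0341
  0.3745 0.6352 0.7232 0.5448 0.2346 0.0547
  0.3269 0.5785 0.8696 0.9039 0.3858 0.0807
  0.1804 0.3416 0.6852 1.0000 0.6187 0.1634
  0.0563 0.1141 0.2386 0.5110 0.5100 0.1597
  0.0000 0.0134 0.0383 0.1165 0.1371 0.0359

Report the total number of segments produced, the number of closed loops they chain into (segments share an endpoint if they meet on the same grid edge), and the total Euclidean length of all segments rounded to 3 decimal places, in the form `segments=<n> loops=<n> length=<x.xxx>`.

segments=10 loops=1 length=7.684

cell (0,1): code 0100 → (0.865,2.000)–(1.000,1.668)
cell (0,2): code 1000 → (1.000,2.164)–(0.865,2.000)
cell (1,1): code 0110 → (1.000,1.668)–(2.000,1.397)
cell (1,2): code 1101 → (1.415,3.000)–(1.000,2.164)
cell (1,3): code 1000 → (2.000,3.405)–(1.415,3.000)
cell (2,1): code 0010 → (2.000,1.397)–(2.952,2.000)
cell (2,2): code 0111 → (2.952,2.000)–(3.000,2.028)
cell (2,3): code 1001 → (3.000,3.803)–(2.000,3.405)
cell (3,2): code 0010 → (3.000,2.028)–(3.626,3.000)
cell (3,3): code 0001 → (3.626,3.000)–(3.000,3.803)
total: 10 segments, chained into 1 closed loop(s), length Σ = 7.684199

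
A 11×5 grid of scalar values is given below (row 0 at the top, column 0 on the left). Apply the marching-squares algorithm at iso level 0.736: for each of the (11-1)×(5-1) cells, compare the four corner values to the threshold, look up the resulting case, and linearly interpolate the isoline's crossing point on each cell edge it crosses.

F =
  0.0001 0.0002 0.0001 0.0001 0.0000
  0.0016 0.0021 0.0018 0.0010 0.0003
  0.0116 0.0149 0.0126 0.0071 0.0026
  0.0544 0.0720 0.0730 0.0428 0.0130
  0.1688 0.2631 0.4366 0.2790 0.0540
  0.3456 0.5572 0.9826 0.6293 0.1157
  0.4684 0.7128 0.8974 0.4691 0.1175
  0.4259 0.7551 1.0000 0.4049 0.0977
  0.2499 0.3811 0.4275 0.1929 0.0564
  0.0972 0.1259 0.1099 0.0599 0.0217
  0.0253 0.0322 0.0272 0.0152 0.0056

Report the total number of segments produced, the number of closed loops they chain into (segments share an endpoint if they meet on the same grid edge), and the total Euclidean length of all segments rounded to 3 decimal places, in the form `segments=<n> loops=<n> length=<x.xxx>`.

segments=10 loops=1 length=7.477

cell (4,1): code 0100 → (4.548,2.000)–(5.000,1.420)
cell (4,2): code 1000 → (5.000,2.698)–(4.548,2.000)
cell (5,1): code 0110 → (5.000,1.420)–(6.000,1.126)
cell (5,2): code 1001 → (6.000,2.377)–(5.000,2.698)
cell (6,0): code 0100 → (6.548,1.000)–(7.000,0.942)
cell (6,1): code 1110 → (6.000,1.126)–(6.548,1.000)
cell (6,2): code 1001 → (7.000,2.444)–(6.000,2.377)
cell (7,0): code 0010 → (7.000,0.942)–(7.051,1.000)
cell (7,1): code 0011 → (7.051,1.000)–(7.461,2.000)
cell (7,2): code 0001 → (7.461,2.000)–(7.000,2.444)
total: 10 segments, chained into 1 closed loop(s), length Σ = 7.477181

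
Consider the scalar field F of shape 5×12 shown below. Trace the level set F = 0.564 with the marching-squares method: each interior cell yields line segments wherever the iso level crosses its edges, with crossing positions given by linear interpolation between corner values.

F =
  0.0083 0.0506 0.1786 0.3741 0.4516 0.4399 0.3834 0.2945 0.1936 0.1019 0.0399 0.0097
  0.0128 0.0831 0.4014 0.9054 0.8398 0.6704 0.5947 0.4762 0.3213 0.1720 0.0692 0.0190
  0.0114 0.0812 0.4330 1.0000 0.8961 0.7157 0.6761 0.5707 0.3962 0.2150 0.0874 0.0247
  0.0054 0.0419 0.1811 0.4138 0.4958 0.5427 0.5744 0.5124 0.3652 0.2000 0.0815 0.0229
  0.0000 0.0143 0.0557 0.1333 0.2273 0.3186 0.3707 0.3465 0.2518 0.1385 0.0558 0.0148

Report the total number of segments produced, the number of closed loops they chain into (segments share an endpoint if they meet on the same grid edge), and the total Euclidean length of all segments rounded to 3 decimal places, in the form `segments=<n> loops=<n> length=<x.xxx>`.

cell (0,2): code 0100 → (0.357,3.000)–(1.000,2.323)
cell (0,3): code 1100 → (0.290,4.000)–(0.357,3.000)
cell (0,4): code 1100 → (0.538,5.000)–(0.290,4.000)
cell (0,5): code 1100 → (0.855,6.000)–(0.538,5.000)
cell (0,6): code 1000 → (1.000,6.259)–(0.855,6.000)
cell (1,2): code 0110 → (1.000,2.323)–(2.000,2.231)
cell (1,6): code 1101 → (1.929,7.000)–(1.000,6.259)
cell (1,7): code 1000 → (2.000,7.038)–(1.929,7.000)
cell (2,2): code 0010 → (2.000,2.231)–(2.744,3.000)
cell (2,3): code 0011 → (2.744,3.000)–(2.830,4.000)
cell (2,4): code 0011 → (2.830,4.000)–(2.877,5.000)
cell (2,5): code 0111 → (2.877,5.000)–(3.000,5.672)
cell (2,6): code 1011 → (3.000,6.168)–(2.115,7.000)
cell (2,7): code 0001 → (2.115,7.000)–(2.000,7.038)
cell (3,5): code 0010 → (3.000,5.672)–(3.051,6.000)
cell (3,6): code 0001 → (3.051,6.000)–(3.000,6.168)
total: 16 segments, chained into 1 closed loop(s), length Σ = 12.186678

segments=16 loops=1 length=12.187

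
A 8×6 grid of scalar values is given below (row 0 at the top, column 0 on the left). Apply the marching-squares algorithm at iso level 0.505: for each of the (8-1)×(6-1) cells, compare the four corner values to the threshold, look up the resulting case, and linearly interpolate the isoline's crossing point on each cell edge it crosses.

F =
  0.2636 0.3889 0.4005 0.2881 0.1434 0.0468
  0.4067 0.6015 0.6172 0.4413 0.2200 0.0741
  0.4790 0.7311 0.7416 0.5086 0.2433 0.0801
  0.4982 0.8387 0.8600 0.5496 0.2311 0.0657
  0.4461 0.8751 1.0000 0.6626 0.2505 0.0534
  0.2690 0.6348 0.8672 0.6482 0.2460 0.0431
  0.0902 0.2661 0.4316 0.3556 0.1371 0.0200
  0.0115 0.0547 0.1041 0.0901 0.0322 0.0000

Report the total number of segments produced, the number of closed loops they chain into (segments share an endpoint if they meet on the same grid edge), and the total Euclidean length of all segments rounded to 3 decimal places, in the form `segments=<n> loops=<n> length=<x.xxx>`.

cell (0,0): code 0100 → (0.546,1.000)–(1.000,0.505)
cell (0,1): code 1100 → (0.482,2.000)–(0.546,1.000)
cell (0,2): code 1000 → (1.000,2.638)–(0.482,2.000)
cell (1,0): code 0110 → (1.000,0.505)–(2.000,0.103)
cell (1,2): code 1101 → (1.947,3.000)–(1.000,2.638)
cell (1,3): code 1000 → (2.000,3.014)–(1.947,3.000)
cell (2,0): code 0110 → (2.000,0.103)–(3.000,0.020)
cell (2,3): code 1001 → (3.000,3.140)–(2.000,3.014)
cell (3,0): code 0110 → (3.000,0.020)–(4.000,0.137)
cell (3,3): code 1001 → (4.000,3.382)–(3.000,3.140)
cell (4,0): code 0110 → (4.000,0.137)–(5.000,0.645)
cell (4,3): code 1001 → (5.000,3.356)–(4.000,3.382)
cell (5,0): code 0010 → (5.000,0.645)–(5.352,1.000)
cell (5,1): code 0011 → (5.352,1.000)–(5.831,2.000)
cell (5,2): code 0011 → (5.831,2.000)–(5.489,3.000)
cell (5,3): code 0001 → (5.489,3.000)–(5.000,3.356)
total: 16 segments, chained into 1 closed loop(s), length Σ = 14.081778

segments=16 loops=1 length=14.082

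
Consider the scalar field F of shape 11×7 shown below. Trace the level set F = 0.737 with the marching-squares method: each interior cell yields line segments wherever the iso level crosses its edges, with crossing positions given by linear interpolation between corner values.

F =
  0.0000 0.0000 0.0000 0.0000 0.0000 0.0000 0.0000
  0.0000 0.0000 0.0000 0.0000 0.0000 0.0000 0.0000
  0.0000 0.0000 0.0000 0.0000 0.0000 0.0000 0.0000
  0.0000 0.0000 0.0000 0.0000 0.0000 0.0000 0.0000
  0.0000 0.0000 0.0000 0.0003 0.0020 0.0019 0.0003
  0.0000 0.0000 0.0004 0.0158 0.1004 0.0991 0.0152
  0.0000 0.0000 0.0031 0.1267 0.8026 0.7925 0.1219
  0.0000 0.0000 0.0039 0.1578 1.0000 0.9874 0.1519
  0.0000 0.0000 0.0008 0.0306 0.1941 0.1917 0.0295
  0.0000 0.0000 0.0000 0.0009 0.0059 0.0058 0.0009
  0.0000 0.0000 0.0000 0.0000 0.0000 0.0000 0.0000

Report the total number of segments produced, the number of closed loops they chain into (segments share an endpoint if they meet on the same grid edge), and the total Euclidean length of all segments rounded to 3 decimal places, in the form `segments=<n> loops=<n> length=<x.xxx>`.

segments=8 loops=1 length=5.182

cell (5,3): code 0100 → (5.907,4.000)–(6.000,3.903)
cell (5,4): code 1100 → (5.920,5.000)–(5.907,4.000)
cell (5,5): code 1000 → (6.000,5.083)–(5.920,5.000)
cell (6,3): code 0110 → (6.000,3.903)–(7.000,3.688)
cell (6,5): code 1001 → (7.000,5.300)–(6.000,5.083)
cell (7,3): code 0010 → (7.000,3.688)–(7.326,4.000)
cell (7,4): code 0011 → (7.326,4.000)–(7.315,5.000)
cell (7,5): code 0001 → (7.315,5.000)–(7.000,5.300)
total: 8 segments, chained into 1 closed loop(s), length Σ = 5.182415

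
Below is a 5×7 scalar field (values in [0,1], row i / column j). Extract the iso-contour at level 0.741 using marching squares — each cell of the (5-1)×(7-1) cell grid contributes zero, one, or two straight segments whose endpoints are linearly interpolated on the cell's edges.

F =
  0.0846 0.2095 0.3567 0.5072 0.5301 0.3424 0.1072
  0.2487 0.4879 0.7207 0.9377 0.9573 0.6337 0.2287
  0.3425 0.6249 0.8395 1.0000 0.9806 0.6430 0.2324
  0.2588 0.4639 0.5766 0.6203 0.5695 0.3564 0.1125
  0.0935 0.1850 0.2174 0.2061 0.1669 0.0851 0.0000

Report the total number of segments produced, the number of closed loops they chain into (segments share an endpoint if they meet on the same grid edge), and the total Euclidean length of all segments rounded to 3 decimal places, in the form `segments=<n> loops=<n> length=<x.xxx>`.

segments=10 loops=1 length=8.560

cell (0,2): code 0100 → (0.543,3.000)–(1.000,2.094)
cell (0,3): code 1100 → (0.494,4.000)–(0.543,3.000)
cell (0,4): code 1000 → (1.000,4.668)–(0.494,4.000)
cell (1,1): code 0100 → (1.171,2.000)–(2.000,1.541)
cell (1,2): code 1110 → (1.000,2.094)–(1.171,2.000)
cell (1,4): code 1001 → (2.000,4.710)–(1.000,4.668)
cell (2,1): code 0010 → (2.000,1.541)–(2.375,2.000)
cell (2,2): code 0011 → (2.375,2.000)–(2.682,3.000)
cell (2,3): code 0011 → (2.682,3.000)–(2.583,4.000)
cell (2,4): code 0001 → (2.583,4.000)–(2.000,4.710)
total: 10 segments, chained into 1 closed loop(s), length Σ = 8.560172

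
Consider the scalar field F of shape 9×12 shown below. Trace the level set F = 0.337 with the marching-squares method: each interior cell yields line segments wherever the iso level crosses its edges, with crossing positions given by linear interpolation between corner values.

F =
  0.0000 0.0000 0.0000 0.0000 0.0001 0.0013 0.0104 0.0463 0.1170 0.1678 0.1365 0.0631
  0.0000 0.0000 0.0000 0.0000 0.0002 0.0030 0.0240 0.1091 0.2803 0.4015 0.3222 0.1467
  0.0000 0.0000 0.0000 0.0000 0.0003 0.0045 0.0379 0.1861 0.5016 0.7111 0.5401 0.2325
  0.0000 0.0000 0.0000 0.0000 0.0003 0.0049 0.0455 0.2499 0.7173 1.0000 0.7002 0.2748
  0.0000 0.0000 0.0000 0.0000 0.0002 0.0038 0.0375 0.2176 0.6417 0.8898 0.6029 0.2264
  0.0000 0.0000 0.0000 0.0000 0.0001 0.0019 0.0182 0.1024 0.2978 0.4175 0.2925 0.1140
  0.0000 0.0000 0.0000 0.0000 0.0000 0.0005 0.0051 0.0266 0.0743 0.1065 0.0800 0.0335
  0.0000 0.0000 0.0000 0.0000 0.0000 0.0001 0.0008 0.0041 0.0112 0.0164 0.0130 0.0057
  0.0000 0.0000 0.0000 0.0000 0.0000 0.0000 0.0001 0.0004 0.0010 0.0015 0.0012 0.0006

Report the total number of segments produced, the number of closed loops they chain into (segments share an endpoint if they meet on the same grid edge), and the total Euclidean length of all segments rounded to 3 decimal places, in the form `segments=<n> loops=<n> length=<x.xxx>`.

cell (0,8): code 0100 → (0.724,9.000)–(1.000,8.468)
cell (0,9): code 1000 → (1.000,9.813)–(0.724,9.000)
cell (1,7): code 0100 → (1.256,8.000)–(2.000,7.478)
cell (1,8): code 1110 → (1.000,8.468)–(1.256,8.000)
cell (1,9): code 1101 → (1.068,10.000)–(1.000,9.813)
cell (1,10): code 1000 → (2.000,10.660)–(1.068,10.000)
cell (2,7): code 0110 → (2.000,7.478)–(3.000,7.186)
cell (2,10): code 1001 → (3.000,10.854)–(2.000,10.660)
cell (3,7): code 0110 → (3.000,7.186)–(4.000,7.282)
cell (3,10): code 1001 → (4.000,10.706)–(3.000,10.854)
cell (4,7): code 0010 → (4.000,7.282)–(4.886,8.000)
cell (4,8): code 0111 → (4.886,8.000)–(5.000,8.327)
cell (4,9): code 1011 → (5.000,9.644)–(4.857,10.000)
cell (4,10): code 0001 → (4.857,10.000)–(4.000,10.706)
cell (5,8): code 0010 → (5.000,8.327)–(5.259,9.000)
cell (5,9): code 0001 → (5.259,9.000)–(5.000,9.644)
total: 16 segments, chained into 1 closed loop(s), length Σ = 12.712956

segments=16 loops=1 length=12.713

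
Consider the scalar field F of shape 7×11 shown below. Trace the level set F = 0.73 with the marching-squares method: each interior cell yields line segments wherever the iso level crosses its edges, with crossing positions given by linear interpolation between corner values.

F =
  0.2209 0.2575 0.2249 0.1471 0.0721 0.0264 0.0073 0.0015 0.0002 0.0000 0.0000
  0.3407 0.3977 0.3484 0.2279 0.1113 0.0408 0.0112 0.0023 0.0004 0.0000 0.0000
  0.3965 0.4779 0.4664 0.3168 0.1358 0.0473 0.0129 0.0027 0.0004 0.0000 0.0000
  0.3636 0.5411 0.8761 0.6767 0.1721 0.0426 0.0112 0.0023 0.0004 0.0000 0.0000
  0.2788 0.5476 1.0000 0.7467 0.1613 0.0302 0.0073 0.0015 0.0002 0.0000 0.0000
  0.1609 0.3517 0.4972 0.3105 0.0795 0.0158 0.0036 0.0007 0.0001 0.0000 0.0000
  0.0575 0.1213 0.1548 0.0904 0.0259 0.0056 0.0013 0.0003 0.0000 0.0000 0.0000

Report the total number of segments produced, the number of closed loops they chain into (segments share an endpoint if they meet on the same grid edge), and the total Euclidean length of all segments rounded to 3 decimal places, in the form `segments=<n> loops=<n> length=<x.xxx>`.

cell (2,1): code 0100 → (2.643,2.000)–(3.000,1.564)
cell (2,2): code 1000 → (3.000,2.733)–(2.643,2.000)
cell (3,1): code 0110 → (3.000,1.564)–(4.000,1.403)
cell (3,2): code 1101 → (3.761,3.000)–(3.000,2.733)
cell (3,3): code 1000 → (4.000,3.029)–(3.761,3.000)
cell (4,1): code 0010 → (4.000,1.403)–(4.537,2.000)
cell (4,2): code 0011 → (4.537,2.000)–(4.038,3.000)
cell (4,3): code 0001 → (4.038,3.000)–(4.000,3.029)
total: 8 segments, chained into 1 closed loop(s), length Σ = 5.406347

segments=8 loops=1 length=5.406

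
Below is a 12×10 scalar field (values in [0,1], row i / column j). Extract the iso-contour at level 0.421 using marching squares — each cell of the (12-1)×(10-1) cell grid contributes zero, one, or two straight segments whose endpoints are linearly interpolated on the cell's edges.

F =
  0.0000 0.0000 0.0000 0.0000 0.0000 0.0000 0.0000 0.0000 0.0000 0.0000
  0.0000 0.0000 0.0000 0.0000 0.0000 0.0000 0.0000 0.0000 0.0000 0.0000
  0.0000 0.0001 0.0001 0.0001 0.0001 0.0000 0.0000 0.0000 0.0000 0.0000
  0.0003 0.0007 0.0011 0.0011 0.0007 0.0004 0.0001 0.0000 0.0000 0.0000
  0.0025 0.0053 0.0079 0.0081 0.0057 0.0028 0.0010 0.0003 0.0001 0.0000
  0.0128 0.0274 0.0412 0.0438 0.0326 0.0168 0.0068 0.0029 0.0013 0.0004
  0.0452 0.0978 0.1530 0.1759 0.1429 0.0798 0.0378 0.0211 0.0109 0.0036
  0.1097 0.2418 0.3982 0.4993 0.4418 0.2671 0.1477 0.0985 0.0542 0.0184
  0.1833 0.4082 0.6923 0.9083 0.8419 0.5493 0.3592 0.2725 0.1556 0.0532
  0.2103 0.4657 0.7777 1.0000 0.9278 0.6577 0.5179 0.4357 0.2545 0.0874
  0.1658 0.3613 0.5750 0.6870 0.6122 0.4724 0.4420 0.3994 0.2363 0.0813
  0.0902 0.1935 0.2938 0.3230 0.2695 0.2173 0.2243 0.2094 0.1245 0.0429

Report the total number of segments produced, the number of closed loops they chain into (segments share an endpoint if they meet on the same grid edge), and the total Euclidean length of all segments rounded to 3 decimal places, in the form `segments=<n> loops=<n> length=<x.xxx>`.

cell (6,2): code 0100 → (6.758,3.000)–(7.000,2.226)
cell (6,3): code 1100 → (6.930,4.000)–(6.758,3.000)
cell (6,4): code 1000 → (7.000,4.119)–(6.930,4.000)
cell (7,1): code 0100 → (7.078,2.000)–(8.000,1.045)
cell (7,2): code 1110 → (7.000,2.226)–(7.078,2.000)
cell (7,4): code 1101 → (7.545,5.000)–(7.000,4.119)
cell (7,5): code 1000 → (8.000,5.675)–(7.545,5.000)
cell (8,0): code 0100 → (8.223,1.000)–(9.000,0.825)
cell (8,1): code 1110 → (8.000,1.045)–(8.223,1.000)
cell (8,5): code 1101 → (8.389,6.000)–(8.000,5.675)
cell (8,6): code 1100 → (8.910,7.000)–(8.389,6.000)
cell (8,7): code 1000 → (9.000,7.081)–(8.910,7.000)
cell (9,0): code 0010 → (9.000,0.825)–(9.428,1.000)
cell (9,1): code 0111 → (9.428,1.000)–(10.000,1.279)
cell (9,6): code 1011 → (10.000,6.493)–(9.405,7.000)
cell (9,7): code 0001 → (9.405,7.000)–(9.000,7.081)
cell (10,1): code 0010 → (10.000,1.279)–(10.548,2.000)
cell (10,2): code 0011 → (10.548,2.000)–(10.731,3.000)
cell (10,3): code 0011 → (10.731,3.000)–(10.558,4.000)
cell (10,4): code 0011 → (10.558,4.000)–(10.201,5.000)
cell (10,5): code 0011 → (10.201,5.000)–(10.096,6.000)
cell (10,6): code 0001 → (10.096,6.000)–(10.000,6.493)
total: 22 segments, chained into 1 closed loop(s), length Σ = 15.959759

segments=22 loops=1 length=15.960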